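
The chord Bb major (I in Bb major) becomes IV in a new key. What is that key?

The numeral IV denotes a major triad on scale degree 4. With Bb on degree 4, the tonic of the new key is F.
Degree 4 carries a major triad in major keys, so the destination is F major.
Check: the diatonic triads of F major are F (I), Gm (ii), Am (iii), Bb (IV), C (V), Dm (vi), Edim (vii°) — Bb major is indeed IV.

F major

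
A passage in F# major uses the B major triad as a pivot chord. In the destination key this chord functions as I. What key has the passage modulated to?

B major

The numeral I denotes a major triad on scale degree 1. With B on degree 1, the tonic of the new key is B.
Degree 1 carries a major triad in major keys, so the destination is B major.
Check: the diatonic triads of B major are B (I), C#m (ii), D#m (iii), E (IV), F# (V), G#m (vi), A#dim (vii°) — B major is indeed I.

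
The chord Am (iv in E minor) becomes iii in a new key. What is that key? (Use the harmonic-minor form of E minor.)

The numeral iii denotes a minor triad on scale degree 3. With A on degree 3, the tonic of the new key is F.
Degree 3 carries a minor triad in major keys, so the destination is F major.
Check: the diatonic triads of F major are F (I), Gm (ii), Am (iii), Bb (IV), C (V), Dm (vi), Edim (vii°) — Am is indeed iii.

F major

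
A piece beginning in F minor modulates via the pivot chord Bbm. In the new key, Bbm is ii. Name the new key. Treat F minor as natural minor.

Ab major

The numeral ii denotes a minor triad on scale degree 2. With Bb on degree 2, the tonic of the new key is Ab.
Degree 2 carries a minor triad in major keys, so the destination is Ab major.
Check: the diatonic triads of Ab major are Ab (I), Bbm (ii), Cm (iii), Db (IV), Eb (V), Fm (vi), Gdim (vii°) — Bbm is indeed ii.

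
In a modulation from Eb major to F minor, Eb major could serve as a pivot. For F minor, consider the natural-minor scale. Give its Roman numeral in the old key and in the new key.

I in Eb major; VII in F minor

The scale of Eb major is Eb F G Ab Bb C D; Eb is degree 1, and the triad built there (Eb-G-Bb) is major, so it is I.
The scale of F minor (natural minor) is F G Ab Bb C Db Eb; Eb is degree 7, and the triad built there (Eb-G-Bb) is major, so it is VII.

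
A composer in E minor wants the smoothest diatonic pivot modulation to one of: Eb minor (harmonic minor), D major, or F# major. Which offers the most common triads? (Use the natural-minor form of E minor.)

D major

Triads of E minor (natural minor): E minor (i), F# diminished (ii°), G major (III), A minor (iv), B minor (v), C major (VI), D major (VII).
Eb minor (harmonic minor) shares 0: none.
D major shares 4: Em, G, Bm, D.
F# major shares 0: none.
The most common triads (4) are shared with D major.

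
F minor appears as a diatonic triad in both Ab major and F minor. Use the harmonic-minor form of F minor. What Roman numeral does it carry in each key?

vi in Ab major; i in F minor

The scale of Ab major is Ab Bb C Db Eb F G; F is degree 6, and the triad built there (F-Ab-C) is minor, so it is vi.
The scale of F minor (harmonic minor) is F G Ab Bb C Db E; F is degree 1, and the triad built there (F-Ab-C) is minor, so it is i.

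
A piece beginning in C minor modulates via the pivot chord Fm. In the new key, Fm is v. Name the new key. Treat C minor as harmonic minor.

The numeral v denotes a minor triad on scale degree 5. With F on degree 5, the tonic of the new key is Bb.
Degree 5 carries a minor triad in natural-minor keys, so the destination is Bb minor.
Check: the diatonic triads of Bb minor (natural minor) are Bbm (i), Cdim (ii°), Db (III), Ebm (iv), Fm (v), Gb (VI), Ab (VII) — Fm is indeed v.

Bb minor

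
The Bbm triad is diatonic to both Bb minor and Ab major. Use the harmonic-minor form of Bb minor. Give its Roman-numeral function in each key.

i in Bb minor; ii in Ab major

The scale of Bb minor (harmonic minor) is Bb C Db Eb F Gb A; Bb is degree 1, and the triad built there (Bb-Db-F) is minor, so it is i.
The scale of Ab major is Ab Bb C Db Eb F G; Bb is degree 2, and the triad built there (Bb-Db-F) is minor, so it is ii.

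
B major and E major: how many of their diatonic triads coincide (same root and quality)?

Diatonic triads of B major: B (I), C♯m (ii), D♯m (iii), E (IV), F♯ (V), G♯m (vi), A♯dim (vii°).
Diatonic triads of E major: E (I), F♯m (ii), G♯m (iii), A (IV), B (V), C♯m (vi), D♯dim (vii°).
Matching root and quality in both lists: B, C♯m, E, G♯m.
That gives 4 common triads.

4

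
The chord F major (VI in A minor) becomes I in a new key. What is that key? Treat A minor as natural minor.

F major

The numeral I denotes a major triad on scale degree 1. With F on degree 1, the tonic of the new key is F.
Degree 1 carries a major triad in major keys, so the destination is F major.
Check: the diatonic triads of F major are F (I), Gm (ii), Am (iii), Bb (IV), C (V), Dm (vi), Edim (vii°) — F major is indeed I.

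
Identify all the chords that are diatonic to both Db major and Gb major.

Triads in Db major: Db (I), Ebm (ii), Fm (iii), Gb (IV), Ab (V), Bbm (vi), Cdim (vii°).
Triads in Gb major: Gb (I), Abm (ii), Bbm (iii), Cb (IV), Db (V), Ebm (vi), Fdim (vii°).
Shared triads with their functions: Db (I in Db major, V in Gb major); Ebm (ii in Db major, vi in Gb major); Gb (IV in Db major, I in Gb major); Bbm (vi in Db major, iii in Gb major).

Db, Ebm, Gb, Bbm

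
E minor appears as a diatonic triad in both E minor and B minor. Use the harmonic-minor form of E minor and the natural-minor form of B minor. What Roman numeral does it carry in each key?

i in E minor; iv in B minor

The scale of E minor (harmonic minor) is E F# G A B C D#; E is degree 1, and the triad built there (E-G-B) is minor, so it is i.
The scale of B minor (natural minor) is B C# D E F# G A; E is degree 4, and the triad built there (E-G-B) is minor, so it is iv.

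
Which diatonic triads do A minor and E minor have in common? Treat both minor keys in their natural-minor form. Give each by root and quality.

Triads in A minor (natural minor): A minor (i), B diminished (ii°), C major (III), D minor (iv), E minor (v), F major (VI), G major (VII).
Triads in E minor (natural minor): E minor (i), F# diminished (ii°), G major (III), A minor (iv), B minor (v), C major (VI), D major (VII).
Shared triads with their functions: A minor (i in A minor, iv in E minor); C major (III in A minor, VI in E minor); E minor (v in A minor, i in E minor); G major (VII in A minor, III in E minor).

Am, C, Em, G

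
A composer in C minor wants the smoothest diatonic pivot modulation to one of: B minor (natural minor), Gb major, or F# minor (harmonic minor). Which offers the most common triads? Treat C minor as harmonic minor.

Triads of C minor (harmonic minor): C minor (i), D diminished (ii°), Eb augmented (III+), F minor (iv), G major (V), Ab major (VI), B diminished (vii°).
B minor (natural minor) shares 1: G.
Gb major shares 0: none.
F# minor (harmonic minor) shares 0: none.
The most common triads (1) are shared with B minor.

B minor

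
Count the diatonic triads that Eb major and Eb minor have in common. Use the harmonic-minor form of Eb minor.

Diatonic triads of Eb major: Eb (I), Fm (ii), Gm (iii), Ab (IV), Bb (V), Cm (vi), Ddim (vii°).
Diatonic triads of Eb minor (harmonic minor): Ebm (i), Fdim (ii°), Gbaug (III+), Abm (iv), Bb (V), Cb (VI), Ddim (vii°).
Matching root and quality in both lists: Bb, Ddim.
That gives 2 common triads.

2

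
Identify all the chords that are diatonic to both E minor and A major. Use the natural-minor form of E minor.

Triads in E minor (natural minor): Em (i), F#dim (ii°), G (III), Am (iv), Bm (v), C (VI), D (VII).
Triads in A major: A (I), Bm (ii), C#m (iii), D (IV), E (V), F#m (vi), G#dim (vii°).
Shared triads with their functions: Bm (v in E minor, ii in A major); D (VII in E minor, IV in A major).

Bm, D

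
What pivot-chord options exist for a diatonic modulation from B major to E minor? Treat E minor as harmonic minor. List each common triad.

Triads in B major: B (I), C#m (ii), D#m (iii), E (IV), F# (V), G#m (vi), A#dim (vii°).
Triads in E minor (harmonic minor): Em (i), F#dim (ii°), Gaug (III+), Am (iv), B (V), C (VI), D#dim (vii°).
Shared triads with their functions: B (I in B major, V in E minor).

B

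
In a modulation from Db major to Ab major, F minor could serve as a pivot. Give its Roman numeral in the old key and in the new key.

iii in Db major; vi in Ab major

The scale of Db major is Db Eb F Gb Ab Bb C; F is degree 3, and the triad built there (F-Ab-C) is minor, so it is iii.
The scale of Ab major is Ab Bb C Db Eb F G; F is degree 6, and the triad built there (F-Ab-C) is minor, so it is vi.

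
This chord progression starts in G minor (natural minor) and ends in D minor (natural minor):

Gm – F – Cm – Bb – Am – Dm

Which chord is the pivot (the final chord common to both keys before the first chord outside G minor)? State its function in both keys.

Chords diatonic to G minor: Gm, Adim, Bb, Cm, Dm, Eb, F.
Reading the progression, the first chord not in that set is Am, so the modulation leaves G minor there.
The chord immediately before Am is Bb, which is diatonic to both keys: III in G minor and VI in D minor.

Bb — III in G minor, VI in D minor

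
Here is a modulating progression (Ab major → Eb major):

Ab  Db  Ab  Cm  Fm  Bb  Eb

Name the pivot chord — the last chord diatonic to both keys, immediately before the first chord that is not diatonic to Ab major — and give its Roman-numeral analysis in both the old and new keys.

Fm — vi in Ab major, ii in Eb major

Chords diatonic to Ab major: Ab, Bbm, Cm, Db, Eb, Fm, Gdim.
Reading the progression, the first chord not in that set is Bb, so the modulation leaves Ab major there.
The chord immediately before Bb is Fm, which is diatonic to both keys: vi in Ab major and ii in Eb major.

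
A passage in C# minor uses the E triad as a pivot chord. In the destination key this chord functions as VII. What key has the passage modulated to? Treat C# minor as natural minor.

The numeral VII denotes a major triad on scale degree 7. With E on degree 7, the tonic of the new key is F#.
Degree 7 carries a major triad in natural-minor keys, so the destination is F# minor.
Check: the diatonic triads of F# minor (natural minor) are F#m (i), G#dim (ii°), A (III), Bm (iv), C#m (v), D (VI), E (VII) — E is indeed VII.

F# minor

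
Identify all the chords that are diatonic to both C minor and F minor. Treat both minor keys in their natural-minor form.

Triads in C minor (natural minor): Cm (i), Ddim (ii°), Eb (III), Fm (iv), Gm (v), Ab (VI), Bb (VII).
Triads in F minor (natural minor): Fm (i), Gdim (ii°), Ab (III), Bbm (iv), Cm (v), Db (VI), Eb (VII).
Shared triads with their functions: Cm (i in C minor, v in F minor); Eb (III in C minor, VII in F minor); Fm (iv in C minor, i in F minor); Ab (VI in C minor, III in F minor).

Cm, Eb, Fm, Ab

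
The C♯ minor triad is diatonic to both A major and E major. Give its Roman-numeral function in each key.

iii in A major; vi in E major

The scale of A major is A B C♯ D E F♯ G♯; C♯ is degree 3, and the triad built there (C♯-E-G♯) is minor, so it is iii.
The scale of E major is E F♯ G♯ A B C♯ D♯; C♯ is degree 6, and the triad built there (C♯-E-G♯) is minor, so it is vi.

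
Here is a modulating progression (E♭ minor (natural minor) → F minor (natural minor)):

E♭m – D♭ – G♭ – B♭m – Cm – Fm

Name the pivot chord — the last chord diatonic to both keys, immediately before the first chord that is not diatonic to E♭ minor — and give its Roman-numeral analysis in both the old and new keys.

Chords diatonic to E♭ minor: E♭m, Fdim, G♭, A♭m, B♭m, C♭, D♭.
Reading the progression, the first chord not in that set is Cm, so the modulation leaves E♭ minor there.
The chord immediately before Cm is B♭m, which is diatonic to both keys: v in E♭ minor and iv in F minor.

B♭m — v in E♭ minor, iv in F minor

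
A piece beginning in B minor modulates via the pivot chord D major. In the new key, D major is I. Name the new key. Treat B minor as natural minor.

D major

The numeral I denotes a major triad on scale degree 1. With D on degree 1, the tonic of the new key is D.
Degree 1 carries a major triad in major keys, so the destination is D major.
Check: the diatonic triads of D major are D (I), Em (ii), F#m (iii), G (IV), A (V), Bm (vi), C#dim (vii°) — D major is indeed I.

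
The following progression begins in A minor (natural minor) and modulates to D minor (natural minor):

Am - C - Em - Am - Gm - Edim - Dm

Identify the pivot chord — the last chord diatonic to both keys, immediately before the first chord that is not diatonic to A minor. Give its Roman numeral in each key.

Chords diatonic to A minor: Am, Bdim, C, Dm, Em, F, G.
Reading the progression, the first chord not in that set is Gm, so the modulation leaves A minor there.
The chord immediately before Gm is Am, which is diatonic to both keys: i in A minor and v in D minor.

Am — i in A minor, v in D minor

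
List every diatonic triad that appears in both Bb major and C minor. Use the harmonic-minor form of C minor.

Triads in Bb major: Bb (I), Cm (ii), Dm (iii), Eb (IV), F (V), Gm (vi), Adim (vii°).
Triads in C minor (harmonic minor): Cm (i), Ddim (ii°), Ebaug (III+), Fm (iv), G (V), Ab (VI), Bdim (vii°).
Shared triads with their functions: Cm (ii in Bb major, i in C minor).

Cm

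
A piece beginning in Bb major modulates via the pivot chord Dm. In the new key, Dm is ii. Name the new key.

C major

The numeral ii denotes a minor triad on scale degree 2. With D on degree 2, the tonic of the new key is C.
Degree 2 carries a minor triad in major keys, so the destination is C major.
Check: the diatonic triads of C major are C (I), Dm (ii), Em (iii), F (IV), G (V), Am (vi), Bdim (vii°) — Dm is indeed ii.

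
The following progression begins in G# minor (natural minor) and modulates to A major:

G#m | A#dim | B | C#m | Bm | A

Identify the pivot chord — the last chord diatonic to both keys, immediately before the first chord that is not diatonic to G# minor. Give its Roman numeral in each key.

C#m — iv in G# minor, iii in A major

Chords diatonic to G# minor: G#m, A#dim, B, C#m, D#m, E, F#.
Reading the progression, the first chord not in that set is Bm, so the modulation leaves G# minor there.
The chord immediately before Bm is C#m, which is diatonic to both keys: iv in G# minor and iii in A major.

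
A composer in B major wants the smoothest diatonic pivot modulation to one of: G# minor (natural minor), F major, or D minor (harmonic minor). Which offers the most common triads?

Triads of B major: B major (I), C# minor (ii), D# minor (iii), E major (IV), F# major (V), G# minor (vi), A# diminished (vii°).
G# minor (natural minor) shares 7: B, C#m, D#m, E, F#, G#m, A#dim.
F major shares 0: none.
D minor (harmonic minor) shares 0: none.
The most common triads (7) are shared with G# minor.

G# minor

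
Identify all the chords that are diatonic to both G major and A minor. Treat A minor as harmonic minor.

Am

Triads in G major: G (I), Am (ii), Bm (iii), C (IV), D (V), Em (vi), F#dim (vii°).
Triads in A minor (harmonic minor): Am (i), Bdim (ii°), Caug (III+), Dm (iv), E (V), F (VI), G#dim (vii°).
Shared triads with their functions: Am (ii in G major, i in A minor).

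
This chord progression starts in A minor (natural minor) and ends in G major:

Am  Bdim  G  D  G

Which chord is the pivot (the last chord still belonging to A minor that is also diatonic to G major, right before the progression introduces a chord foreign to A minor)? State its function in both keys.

G — VII in A minor, I in G major

Chords diatonic to A minor: Am, Bdim, C, Dm, Em, F, G.
Reading the progression, the first chord not in that set is D, so the modulation leaves A minor there.
The chord immediately before D is G, which is diatonic to both keys: VII in A minor and I in G major.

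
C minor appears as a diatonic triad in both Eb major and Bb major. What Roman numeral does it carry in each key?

vi in Eb major; ii in Bb major

The scale of Eb major is Eb F G Ab Bb C D; C is degree 6, and the triad built there (C-Eb-G) is minor, so it is vi.
The scale of Bb major is Bb C D Eb F G A; C is degree 2, and the triad built there (C-Eb-G) is minor, so it is ii.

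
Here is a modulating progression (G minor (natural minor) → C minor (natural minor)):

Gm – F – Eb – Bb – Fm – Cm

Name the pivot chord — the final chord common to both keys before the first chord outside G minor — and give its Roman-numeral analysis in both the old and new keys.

Chords diatonic to G minor: Gm, Adim, Bb, Cm, Dm, Eb, F.
Reading the progression, the first chord not in that set is Fm, so the modulation leaves G minor there.
The chord immediately before Fm is Bb, which is diatonic to both keys: III in G minor and VII in C minor.

Bb — III in G minor, VII in C minor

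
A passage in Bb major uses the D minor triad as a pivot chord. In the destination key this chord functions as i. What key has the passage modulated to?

D minor

The numeral i denotes a minor triad on scale degree 1. With D on degree 1, the tonic of the new key is D.
Degree 1 carries a minor triad in minor keys, so the destination is D minor.
Check: the diatonic triads of D minor (natural minor) are Dm (i), Edim (ii°), F (III), Gm (iv), Am (v), Bb (VI), C (VII) — D minor is indeed i.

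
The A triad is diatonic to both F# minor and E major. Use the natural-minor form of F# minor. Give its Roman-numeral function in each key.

The scale of F# minor (natural minor) is F# G# A B C# D E; A is degree 3, and the triad built there (A-C#-E) is major, so it is III.
The scale of E major is E F# G# A B C# D#; A is degree 4, and the triad built there (A-C#-E) is major, so it is IV.

III in F# minor; IV in E major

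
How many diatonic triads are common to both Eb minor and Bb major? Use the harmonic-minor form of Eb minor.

1

Diatonic triads of Eb minor (harmonic minor): Ebm (i), Fdim (ii°), Gbaug (III+), Abm (iv), Bb (V), Cb (VI), Ddim (vii°).
Diatonic triads of Bb major: Bb (I), Cm (ii), Dm (iii), Eb (IV), F (V), Gm (vi), Adim (vii°).
Matching root and quality in both lists: Bb.
That gives 1 common triad.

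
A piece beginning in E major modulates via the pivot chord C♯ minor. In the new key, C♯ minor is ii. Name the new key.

The numeral ii denotes a minor triad on scale degree 2. With C♯ on degree 2, the tonic of the new key is B.
Degree 2 carries a minor triad in major keys, so the destination is B major.
Check: the diatonic triads of B major are B (I), C♯m (ii), D♯m (iii), E (IV), F♯ (V), G♯m (vi), A♯dim (vii°) — C♯ minor is indeed ii.

B major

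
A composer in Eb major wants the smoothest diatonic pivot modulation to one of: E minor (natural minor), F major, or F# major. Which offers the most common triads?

F major

Triads of Eb major: Eb major (I), F minor (ii), G minor (iii), Ab major (IV), Bb major (V), C minor (vi), D diminished (vii°).
E minor (natural minor) shares 0: none.
F major shares 2: Gm, Bb.
F# major shares 0: none.
The most common triads (2) are shared with F major.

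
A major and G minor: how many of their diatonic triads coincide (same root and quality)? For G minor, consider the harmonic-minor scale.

Diatonic triads of A major: A major (I), B minor (ii), C# minor (iii), D major (IV), E major (V), F# minor (vi), G# diminished (vii°).
Diatonic triads of G minor (harmonic minor): G minor (i), A diminished (ii°), Bb augmented (III+), C minor (iv), D major (V), Eb major (VI), F# diminished (vii°).
Matching root and quality in both lists: D major.
That gives 1 common triad.

1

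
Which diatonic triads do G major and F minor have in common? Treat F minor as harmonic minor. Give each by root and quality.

C

Triads in G major: G major (I), A minor (ii), B minor (iii), C major (IV), D major (V), E minor (vi), F# diminished (vii°).
Triads in F minor (harmonic minor): F minor (i), G diminished (ii°), Ab augmented (III+), Bb minor (iv), C major (V), Db major (VI), E diminished (vii°).
Shared triads with their functions: C major (IV in G major, V in F minor).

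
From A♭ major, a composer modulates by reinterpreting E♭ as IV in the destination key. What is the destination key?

The numeral IV denotes a major triad on scale degree 4. With E♭ on degree 4, the tonic of the new key is B♭.
Degree 4 carries a major triad in major keys, so the destination is B♭ major.
Check: the diatonic triads of B♭ major are B♭ (I), Cm (ii), Dm (iii), E♭ (IV), F (V), Gm (vi), Adim (vii°) — E♭ is indeed IV.

B♭ major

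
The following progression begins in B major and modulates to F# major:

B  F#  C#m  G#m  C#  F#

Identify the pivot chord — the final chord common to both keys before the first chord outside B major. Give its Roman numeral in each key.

Chords diatonic to B major: B, C#m, D#m, E, F#, G#m, A#dim.
Reading the progression, the first chord not in that set is C#, so the modulation leaves B major there.
The chord immediately before C# is G#m, which is diatonic to both keys: vi in B major and ii in F# major.

G#m — vi in B major, ii in F# major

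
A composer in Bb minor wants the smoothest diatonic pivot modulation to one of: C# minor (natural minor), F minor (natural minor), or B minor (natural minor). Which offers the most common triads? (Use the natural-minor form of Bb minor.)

Triads of Bb minor (natural minor): Bbm (i), Cdim (ii°), Db (III), Ebm (iv), Fm (v), Gb (VI), Ab (VII).
C# minor (natural minor) shares 0: none.
F minor (natural minor) shares 4: Bbm, Db, Fm, Ab.
B minor (natural minor) shares 0: none.
The most common triads (4) are shared with F minor.

F minor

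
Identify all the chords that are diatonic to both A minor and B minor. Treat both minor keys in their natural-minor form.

Triads in A minor (natural minor): Am (i), Bdim (ii°), C (III), Dm (iv), Em (v), F (VI), G (VII).
Triads in B minor (natural minor): Bm (i), C#dim (ii°), D (III), Em (iv), F#m (v), G (VI), A (VII).
Shared triads with their functions: Em (v in A minor, iv in B minor); G (VII in A minor, VI in B minor).

Em, G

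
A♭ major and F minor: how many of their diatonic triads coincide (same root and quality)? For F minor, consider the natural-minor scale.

7

Diatonic triads of A♭ major: A♭ (I), B♭m (ii), Cm (iii), D♭ (IV), E♭ (V), Fm (vi), Gdim (vii°).
Diatonic triads of F minor (natural minor): Fm (i), Gdim (ii°), A♭ (III), B♭m (iv), Cm (v), D♭ (VI), E♭ (VII).
Matching root and quality in both lists: A♭, B♭m, Cm, D♭, E♭, Fm, Gdim.
That gives 7 common triads.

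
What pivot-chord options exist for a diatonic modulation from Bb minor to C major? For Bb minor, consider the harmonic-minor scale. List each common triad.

Triads in Bb minor (harmonic minor): Bbm (i), Cdim (ii°), Dbaug (III+), Ebm (iv), F (V), Gb (VI), Adim (vii°).
Triads in C major: C (I), Dm (ii), Em (iii), F (IV), G (V), Am (vi), Bdim (vii°).
Shared triads with their functions: F (V in Bb minor, IV in C major).

F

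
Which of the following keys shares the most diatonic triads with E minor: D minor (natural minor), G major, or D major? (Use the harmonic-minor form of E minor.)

Triads of E minor (harmonic minor): Em (i), F#dim (ii°), Gaug (III+), Am (iv), B (V), C (VI), D#dim (vii°).
D minor (natural minor) shares 2: Am, C.
G major shares 4: Em, F#dim, Am, C.
D major shares 1: Em.
The most common triads (4) are shared with G major.

G major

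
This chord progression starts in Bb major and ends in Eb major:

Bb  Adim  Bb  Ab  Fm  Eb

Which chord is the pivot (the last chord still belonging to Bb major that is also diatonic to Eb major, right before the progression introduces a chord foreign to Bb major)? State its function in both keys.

Bb — I in Bb major, V in Eb major

Chords diatonic to Bb major: Bb, Cm, Dm, Eb, F, Gm, Adim.
Reading the progression, the first chord not in that set is Ab, so the modulation leaves Bb major there.
The chord immediately before Ab is Bb, which is diatonic to both keys: I in Bb major and V in Eb major.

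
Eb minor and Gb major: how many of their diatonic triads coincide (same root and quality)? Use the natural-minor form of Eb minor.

7

Diatonic triads of Eb minor (natural minor): Ebm (i), Fdim (ii°), Gb (III), Abm (iv), Bbm (v), Cb (VI), Db (VII).
Diatonic triads of Gb major: Gb (I), Abm (ii), Bbm (iii), Cb (IV), Db (V), Ebm (vi), Fdim (vii°).
Matching root and quality in both lists: Ebm, Fdim, Gb, Abm, Bbm, Cb, Db.
That gives 7 common triads.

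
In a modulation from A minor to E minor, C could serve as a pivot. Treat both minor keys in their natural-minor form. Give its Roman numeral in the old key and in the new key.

The scale of A minor (natural minor) is A B C D E F G; C is degree 3, and the triad built there (C-E-G) is major, so it is III.
The scale of E minor (natural minor) is E F♯ G A B C D; C is degree 6, and the triad built there (C-E-G) is major, so it is VI.

III in A minor; VI in E minor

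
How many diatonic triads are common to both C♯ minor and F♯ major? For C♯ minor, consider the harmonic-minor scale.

0

Diatonic triads of C♯ minor (harmonic minor): C♯ minor (i), D♯ diminished (ii°), E augmented (III+), F♯ minor (iv), G♯ major (V), A major (VI), B♯ diminished (vii°).
Diatonic triads of F♯ major: F♯ major (I), G♯ minor (ii), A♯ minor (iii), B major (IV), C♯ major (V), D♯ minor (vi), E♯ diminished (vii°).
No triad has the same root and quality in both keys.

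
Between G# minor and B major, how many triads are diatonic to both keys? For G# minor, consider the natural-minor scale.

7

Diatonic triads of G# minor (natural minor): G#m (i), A#dim (ii°), B (III), C#m (iv), D#m (v), E (VI), F# (VII).
Diatonic triads of B major: B (I), C#m (ii), D#m (iii), E (IV), F# (V), G#m (vi), A#dim (vii°).
Matching root and quality in both lists: G#m, A#dim, B, C#m, D#m, E, F#.
That gives 7 common triads.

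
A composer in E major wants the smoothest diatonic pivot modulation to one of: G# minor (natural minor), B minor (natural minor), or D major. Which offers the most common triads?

G# minor

Triads of E major: E (I), F#m (ii), G#m (iii), A (IV), B (V), C#m (vi), D#dim (vii°).
G# minor (natural minor) shares 4: E, G#m, B, C#m.
B minor (natural minor) shares 2: F#m, A.
D major shares 2: F#m, A.
The most common triads (4) are shared with G# minor.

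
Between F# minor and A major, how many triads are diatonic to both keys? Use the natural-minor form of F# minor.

7

Diatonic triads of F# minor (natural minor): F#m (i), G#dim (ii°), A (III), Bm (iv), C#m (v), D (VI), E (VII).
Diatonic triads of A major: A (I), Bm (ii), C#m (iii), D (IV), E (V), F#m (vi), G#dim (vii°).
Matching root and quality in both lists: F#m, G#dim, A, Bm, C#m, D, E.
That gives 7 common triads.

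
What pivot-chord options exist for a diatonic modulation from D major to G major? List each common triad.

D, Em, G, Bm

Triads in D major: D (I), Em (ii), F#m (iii), G (IV), A (V), Bm (vi), C#dim (vii°).
Triads in G major: G (I), Am (ii), Bm (iii), C (IV), D (V), Em (vi), F#dim (vii°).
Shared triads with their functions: D (I in D major, V in G major); Em (ii in D major, vi in G major); G (IV in D major, I in G major); Bm (vi in D major, iii in G major).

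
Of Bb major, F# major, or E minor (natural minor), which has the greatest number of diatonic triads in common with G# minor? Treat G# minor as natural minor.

F# major

Triads of G# minor (natural minor): G#m (i), A#dim (ii°), B (III), C#m (iv), D#m (v), E (VI), F# (VII).
Bb major shares 0: none.
F# major shares 4: G#m, B, D#m, F#.
E minor (natural minor) shares 0: none.
The most common triads (4) are shared with F# major.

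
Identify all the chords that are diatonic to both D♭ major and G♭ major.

D♭, E♭m, G♭, B♭m

Triads in D♭ major: D♭ major (I), E♭ minor (ii), F minor (iii), G♭ major (IV), A♭ major (V), B♭ minor (vi), C diminished (vii°).
Triads in G♭ major: G♭ major (I), A♭ minor (ii), B♭ minor (iii), C♭ major (IV), D♭ major (V), E♭ minor (vi), F diminished (vii°).
Shared triads with their functions: D♭ major (I in D♭ major, V in G♭ major); E♭ minor (ii in D♭ major, vi in G♭ major); G♭ major (IV in D♭ major, I in G♭ major); B♭ minor (vi in D♭ major, iii in G♭ major).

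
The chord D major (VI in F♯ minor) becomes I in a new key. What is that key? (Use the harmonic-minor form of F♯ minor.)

D major

The numeral I denotes a major triad on scale degree 1. With D on degree 1, the tonic of the new key is D.
Degree 1 carries a major triad in major keys, so the destination is D major.
Check: the diatonic triads of D major are D (I), Em (ii), F♯m (iii), G (IV), A (V), Bm (vi), C♯dim (vii°) — D major is indeed I.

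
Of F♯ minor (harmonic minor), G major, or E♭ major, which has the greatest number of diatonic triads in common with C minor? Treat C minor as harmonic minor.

E♭ major

Triads of C minor (harmonic minor): Cm (i), Ddim (ii°), E♭aug (III+), Fm (iv), G (V), A♭ (VI), Bdim (vii°).
F♯ minor (harmonic minor) shares 0: none.
G major shares 1: G.
E♭ major shares 4: Cm, Ddim, Fm, A♭.
The most common triads (4) are shared with E♭ major.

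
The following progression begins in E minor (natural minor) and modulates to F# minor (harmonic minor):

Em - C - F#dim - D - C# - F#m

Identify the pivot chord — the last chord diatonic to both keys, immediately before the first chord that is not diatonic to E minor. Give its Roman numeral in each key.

Chords diatonic to E minor: Em, F#dim, G, Am, Bm, C, D.
Reading the progression, the first chord not in that set is C#, so the modulation leaves E minor there.
The chord immediately before C# is D, which is diatonic to both keys: VII in E minor and VI in F# minor.

D — VII in E minor, VI in F# minor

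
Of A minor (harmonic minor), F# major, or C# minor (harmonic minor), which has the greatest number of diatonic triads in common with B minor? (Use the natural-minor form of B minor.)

C# minor

Triads of B minor (natural minor): B minor (i), C# diminished (ii°), D major (III), E minor (iv), F# minor (v), G major (VI), A major (VII).
A minor (harmonic minor) shares 0: none.
F# major shares 0: none.
C# minor (harmonic minor) shares 2: F#m, A.
The most common triads (2) are shared with C# minor.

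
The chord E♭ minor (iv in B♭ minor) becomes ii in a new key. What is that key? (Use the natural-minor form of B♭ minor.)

D♭ major

The numeral ii denotes a minor triad on scale degree 2. With E♭ on degree 2, the tonic of the new key is D♭.
Degree 2 carries a minor triad in major keys, so the destination is D♭ major.
Check: the diatonic triads of D♭ major are D♭ (I), E♭m (ii), Fm (iii), G♭ (IV), A♭ (V), B♭m (vi), Cdim (vii°) — E♭ minor is indeed ii.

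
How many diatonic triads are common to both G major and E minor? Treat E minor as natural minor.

7

Diatonic triads of G major: G major (I), A minor (ii), B minor (iii), C major (IV), D major (V), E minor (vi), F# diminished (vii°).
Diatonic triads of E minor (natural minor): E minor (i), F# diminished (ii°), G major (III), A minor (iv), B minor (v), C major (VI), D major (VII).
Matching root and quality in both lists: G major, A minor, B minor, C major, D major, E minor, F# diminished.
That gives 7 common triads.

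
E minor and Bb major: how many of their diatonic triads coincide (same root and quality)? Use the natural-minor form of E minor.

Diatonic triads of E minor (natural minor): Em (i), F#dim (ii°), G (III), Am (iv), Bm (v), C (VI), D (VII).
Diatonic triads of Bb major: Bb (I), Cm (ii), Dm (iii), Eb (IV), F (V), Gm (vi), Adim (vii°).
No triad has the same root and quality in both keys.

0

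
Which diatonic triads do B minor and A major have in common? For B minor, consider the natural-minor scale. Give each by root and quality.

Triads in B minor (natural minor): Bm (i), C#dim (ii°), D (III), Em (iv), F#m (v), G (VI), A (VII).
Triads in A major: A (I), Bm (ii), C#m (iii), D (IV), E (V), F#m (vi), G#dim (vii°).
Shared triads with their functions: Bm (i in B minor, ii in A major); D (III in B minor, IV in A major); F#m (v in B minor, vi in A major); A (VII in B minor, I in A major).

Bm, D, F#m, A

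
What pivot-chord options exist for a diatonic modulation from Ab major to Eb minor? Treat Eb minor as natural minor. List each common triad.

Bbm, Db

Triads in Ab major: Ab major (I), Bb minor (ii), C minor (iii), Db major (IV), Eb major (V), F minor (vi), G diminished (vii°).
Triads in Eb minor (natural minor): Eb minor (i), F diminished (ii°), Gb major (III), Ab minor (iv), Bb minor (v), Cb major (VI), Db major (VII).
Shared triads with their functions: Bb minor (ii in Ab major, v in Eb minor); Db major (IV in Ab major, VII in Eb minor).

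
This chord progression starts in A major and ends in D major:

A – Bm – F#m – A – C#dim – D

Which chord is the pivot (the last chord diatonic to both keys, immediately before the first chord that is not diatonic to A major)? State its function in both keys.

Chords diatonic to A major: A, Bm, C#m, D, E, F#m, G#dim.
Reading the progression, the first chord not in that set is C#dim, so the modulation leaves A major there.
The chord immediately before C#dim is A, which is diatonic to both keys: I in A major and V in D major.

A — I in A major, V in D major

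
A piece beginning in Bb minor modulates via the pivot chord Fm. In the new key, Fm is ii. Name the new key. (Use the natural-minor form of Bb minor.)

Eb major

The numeral ii denotes a minor triad on scale degree 2. With F on degree 2, the tonic of the new key is Eb.
Degree 2 carries a minor triad in major keys, so the destination is Eb major.
Check: the diatonic triads of Eb major are Eb (I), Fm (ii), Gm (iii), Ab (IV), Bb (V), Cm (vi), Ddim (vii°) — Fm is indeed ii.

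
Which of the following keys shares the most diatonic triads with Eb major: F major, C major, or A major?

Triads of Eb major: Eb (I), Fm (ii), Gm (iii), Ab (IV), Bb (V), Cm (vi), Ddim (vii°).
F major shares 2: Gm, Bb.
C major shares 0: none.
A major shares 0: none.
The most common triads (2) are shared with F major.

F major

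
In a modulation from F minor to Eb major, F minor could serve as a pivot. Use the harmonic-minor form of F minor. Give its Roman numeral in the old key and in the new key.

The scale of F minor (harmonic minor) is F G Ab Bb C Db E; F is degree 1, and the triad built there (F-Ab-C) is minor, so it is i.
The scale of Eb major is Eb F G Ab Bb C D; F is degree 2, and the triad built there (F-Ab-C) is minor, so it is ii.

i in F minor; ii in Eb major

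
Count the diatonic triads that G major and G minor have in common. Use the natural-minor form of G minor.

0

Diatonic triads of G major: G (I), Am (ii), Bm (iii), C (IV), D (V), Em (vi), F#dim (vii°).
Diatonic triads of G minor (natural minor): Gm (i), Adim (ii°), Bb (III), Cm (iv), Dm (v), Eb (VI), F (VII).
No triad has the same root and quality in both keys.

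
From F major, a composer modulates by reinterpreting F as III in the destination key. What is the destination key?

The numeral III denotes a major triad on scale degree 3. With F on degree 3, the tonic of the new key is D.
Degree 3 carries a major triad in natural-minor keys, so the destination is D minor.
Check: the diatonic triads of D minor (natural minor) are Dm (i), Edim (ii°), F (III), Gm (iv), Am (v), B♭ (VI), C (VII) — F is indeed III.

D minor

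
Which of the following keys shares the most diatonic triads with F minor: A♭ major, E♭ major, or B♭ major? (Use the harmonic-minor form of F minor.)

Triads of F minor (harmonic minor): Fm (i), Gdim (ii°), A♭aug (III+), B♭m (iv), C (V), D♭ (VI), Edim (vii°).
A♭ major shares 4: Fm, Gdim, B♭m, D♭.
E♭ major shares 1: Fm.
B♭ major shares 0: none.
The most common triads (4) are shared with A♭ major.

A♭ major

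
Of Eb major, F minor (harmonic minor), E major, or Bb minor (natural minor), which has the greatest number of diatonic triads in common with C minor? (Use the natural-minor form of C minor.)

Eb major

Triads of C minor (natural minor): C minor (i), D diminished (ii°), Eb major (III), F minor (iv), G minor (v), Ab major (VI), Bb major (VII).
Eb major shares 7: Cm, Ddim, Eb, Fm, Gm, Ab, Bb.
F minor (harmonic minor) shares 1: Fm.
E major shares 0: none.
Bb minor (natural minor) shares 2: Fm, Ab.
The most common triads (7) are shared with Eb major.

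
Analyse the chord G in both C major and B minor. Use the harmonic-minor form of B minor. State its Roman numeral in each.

V in C major; VI in B minor

The scale of C major is C D E F G A B; G is degree 5, and the triad built there (G-B-D) is major, so it is V.
The scale of B minor (harmonic minor) is B C# D E F# G A#; G is degree 6, and the triad built there (G-B-D) is major, so it is VI.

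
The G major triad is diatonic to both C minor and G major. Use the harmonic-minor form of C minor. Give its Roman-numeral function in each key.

The scale of C minor (harmonic minor) is C D Eb F G Ab B; G is degree 5, and the triad built there (G-B-D) is major, so it is V.
The scale of G major is G A B C D E F#; G is degree 1, and the triad built there (G-B-D) is major, so it is I.

V in C minor; I in G major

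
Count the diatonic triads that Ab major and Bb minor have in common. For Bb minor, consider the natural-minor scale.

4

Diatonic triads of Ab major: Ab (I), Bbm (ii), Cm (iii), Db (IV), Eb (V), Fm (vi), Gdim (vii°).
Diatonic triads of Bb minor (natural minor): Bbm (i), Cdim (ii°), Db (III), Ebm (iv), Fm (v), Gb (VI), Ab (VII).
Matching root and quality in both lists: Ab, Bbm, Db, Fm.
That gives 4 common triads.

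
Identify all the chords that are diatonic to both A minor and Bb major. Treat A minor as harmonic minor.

Triads in A minor (harmonic minor): A minor (i), B diminished (ii°), C augmented (III+), D minor (iv), E major (V), F major (VI), G# diminished (vii°).
Triads in Bb major: Bb major (I), C minor (ii), D minor (iii), Eb major (IV), F major (V), G minor (vi), A diminished (vii°).
Shared triads with their functions: D minor (iv in A minor, iii in Bb major); F major (VI in A minor, V in Bb major).

Dm, F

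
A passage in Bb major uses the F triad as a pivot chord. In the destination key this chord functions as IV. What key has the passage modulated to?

C major

The numeral IV denotes a major triad on scale degree 4. With F on degree 4, the tonic of the new key is C.
Degree 4 carries a major triad in major keys, so the destination is C major.
Check: the diatonic triads of C major are C (I), Dm (ii), Em (iii), F (IV), G (V), Am (vi), Bdim (vii°) — F is indeed IV.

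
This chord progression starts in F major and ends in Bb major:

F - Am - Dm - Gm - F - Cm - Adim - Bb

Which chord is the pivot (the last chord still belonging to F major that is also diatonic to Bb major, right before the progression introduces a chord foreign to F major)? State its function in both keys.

Chords diatonic to F major: F, Gm, Am, Bb, C, Dm, Edim.
Reading the progression, the first chord not in that set is Cm, so the modulation leaves F major there.
The chord immediately before Cm is F, which is diatonic to both keys: I in F major and V in Bb major.

F — I in F major, V in Bb major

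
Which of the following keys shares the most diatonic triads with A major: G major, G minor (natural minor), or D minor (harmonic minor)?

G major

Triads of A major: A major (I), B minor (ii), C♯ minor (iii), D major (IV), E major (V), F♯ minor (vi), G♯ diminished (vii°).
G major shares 2: Bm, D.
G minor (natural minor) shares 0: none.
D minor (harmonic minor) shares 1: A.
The most common triads (2) are shared with G major.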